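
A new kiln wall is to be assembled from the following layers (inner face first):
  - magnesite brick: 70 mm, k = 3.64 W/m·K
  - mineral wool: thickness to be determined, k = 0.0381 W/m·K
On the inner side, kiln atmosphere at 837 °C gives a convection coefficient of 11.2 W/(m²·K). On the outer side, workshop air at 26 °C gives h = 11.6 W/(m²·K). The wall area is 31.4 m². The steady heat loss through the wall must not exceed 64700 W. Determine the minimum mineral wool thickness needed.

Series thermal resistances:
R_inner film = 1/(h_i·A) = 1/(11.2×31.4) = 0.002843 K/W
R_magnesite brick = L/(kA) = 0.07/(3.64×31.4) = 6.124×10^-4 K/W
R_outer film = 1/(h_o·A) = 1/(11.6×31.4) = 0.002745 K/W
Sum of the known resistances R_other = 0.006201 K/W
Required total resistance R_tot = ΔT/Q_allow = 811/64700 = 0.01253 K/W
R_mineral wool = R_tot − R_other = 0.006333 K/W
L = R·k·A = 0.006333×0.0381×31.4

L ≈ 7.58 mm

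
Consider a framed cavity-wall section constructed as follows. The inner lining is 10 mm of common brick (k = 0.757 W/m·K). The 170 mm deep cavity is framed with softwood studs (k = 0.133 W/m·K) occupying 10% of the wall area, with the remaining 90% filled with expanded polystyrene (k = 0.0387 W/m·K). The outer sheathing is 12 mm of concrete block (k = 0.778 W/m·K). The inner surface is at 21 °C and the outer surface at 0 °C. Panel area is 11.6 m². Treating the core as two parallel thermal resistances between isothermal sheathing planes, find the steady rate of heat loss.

Sheathing layers in series; stud and cavity paths in parallel between them.
R_inner = 0.01/(0.757×11.6) = 0.001139 K/W
R_stud  = 0.17/(0.133×0.1×11.6) = 1.102 K/W
R_cav   = 0.17/(0.0387×0.9×11.6) = 0.4208 K/W
1/R_core = 1/R_stud + 1/R_cav → R_core = 0.3045 K/W
R_outer = 0.012/(0.778×11.6) = 0.00133 K/W
R_total = 0.307 K/W
Q = ΔT/R_total = 21/0.307

Q ≈ 68.4 W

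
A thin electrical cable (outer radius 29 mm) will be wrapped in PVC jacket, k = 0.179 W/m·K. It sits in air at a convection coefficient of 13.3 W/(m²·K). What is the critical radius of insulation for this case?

r_cr ≈ 13.5 mm

For a cylinder r_cr = k/h = 0.179/13.3
r_cr = 13.5 mm; since the bare radius (29 mm) is above r_cr, any added insulation will reduce heat loss.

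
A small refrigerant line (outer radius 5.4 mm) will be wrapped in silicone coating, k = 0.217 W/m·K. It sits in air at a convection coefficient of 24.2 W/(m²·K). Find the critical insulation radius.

For a cylinder r_cr = k/h = 0.217/24.2
r_cr = 8.97 mm; since the bare radius (5.4 mm) is below r_cr, adding a thin layer of insulation will *increase* heat loss.

r_cr ≈ 8.97 mm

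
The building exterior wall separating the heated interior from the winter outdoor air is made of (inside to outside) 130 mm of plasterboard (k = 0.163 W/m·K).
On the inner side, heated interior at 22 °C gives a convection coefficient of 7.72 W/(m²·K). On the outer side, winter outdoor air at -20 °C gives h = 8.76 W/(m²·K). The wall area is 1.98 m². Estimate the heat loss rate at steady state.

Q ≈ 79.9 W

Treating each layer as a thermal resistance in series:
R_inner film = 1/(h_i·A) = 1/(7.72×1.98) = 0.06542 K/W
R_plasterboard = L/(kA) = 0.13/(0.163×1.98) = 0.4028 K/W
R_outer film = 1/(h_o·A) = 1/(8.76×1.98) = 0.05765 K/W
R_total = 0.5259 K/W
Q = ΔT / R_total = 42 / 0.5259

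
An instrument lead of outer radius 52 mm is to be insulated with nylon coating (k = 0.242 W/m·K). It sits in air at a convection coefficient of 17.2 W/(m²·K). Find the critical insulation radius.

For a cylinder r_cr = k/h = 0.242/17.2
r_cr = 14.1 mm; since the bare radius (52 mm) is above r_cr, any added insulation will reduce heat loss.

r_cr ≈ 14.1 mm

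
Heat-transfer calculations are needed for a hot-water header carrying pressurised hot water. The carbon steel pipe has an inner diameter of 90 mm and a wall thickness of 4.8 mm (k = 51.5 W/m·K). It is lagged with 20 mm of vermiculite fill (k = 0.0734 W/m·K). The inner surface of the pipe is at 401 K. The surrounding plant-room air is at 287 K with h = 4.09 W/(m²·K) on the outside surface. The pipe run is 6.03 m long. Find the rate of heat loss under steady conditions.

Radial resistances (cylindrical: R_cond = ln(r_o/r_i)/(2πkL), R_conv = 1/(h·2πrL)):
R_carbon steel pipe wall = ln(49.8/45)/(2π×51.5×6.03) = 5.194×10^-5 K/W
R_vermiculite fill = ln(69.8/49.8)/(2π×0.0734×6.03) = 0.1214 K/W
R_outer film = 1/(h_o·2πr_oL) = 1/(4.09×2π×0.0698×6.03) = 0.09245 K/W
R_total = 0.2139 K/W
Q = ΔT/R_total = 114/0.2139

Q ≈ 533 W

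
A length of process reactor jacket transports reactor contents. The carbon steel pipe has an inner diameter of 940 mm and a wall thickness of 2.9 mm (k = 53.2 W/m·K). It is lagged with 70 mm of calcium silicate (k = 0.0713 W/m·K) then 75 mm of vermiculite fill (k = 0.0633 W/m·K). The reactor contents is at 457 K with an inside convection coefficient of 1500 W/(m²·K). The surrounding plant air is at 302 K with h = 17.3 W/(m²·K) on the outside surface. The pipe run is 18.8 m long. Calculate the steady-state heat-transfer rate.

Cylindrical conduction, so R = ln(r₂/r₁)/(2πkL) per layer, in series:
R_inner film = 1/(h_i·2πr₁L) = 1/(1500×2π×0.47×18.8) = 1.201×10^-5 K/W
R_carbon steel pipe wall = ln(472.9/470)/(2π×53.2×18.8) = 9.788×10^-7 K/W
R_calcium silicate = ln(542.9/472.9)/(2π×0.0713×18.8) = 0.01639 K/W
R_vermiculite fill = ln(617.9/542.9)/(2π×0.0633×18.8) = 0.01731 K/W
R_outer film = 1/(h_o·2πr_oL) = 1/(17.3×2π×0.6179×18.8) = 7.92×10^-4 K/W
R_total = 0.0345 K/W
Q = ΔT/R_total = 155/0.0345

Q ≈ 4490 W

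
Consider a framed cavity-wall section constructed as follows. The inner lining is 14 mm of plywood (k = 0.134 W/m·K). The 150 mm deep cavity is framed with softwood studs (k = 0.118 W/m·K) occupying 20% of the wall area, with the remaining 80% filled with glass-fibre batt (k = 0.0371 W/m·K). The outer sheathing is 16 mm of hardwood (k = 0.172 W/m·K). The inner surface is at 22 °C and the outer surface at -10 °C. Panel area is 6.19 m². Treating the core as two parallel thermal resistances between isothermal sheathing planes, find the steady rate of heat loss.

Sheathing layers in series; stud and cavity paths in parallel between them.
R_inner = 0.014/(0.134×6.19) = 0.01688 K/W
R_stud  = 0.15/(0.118×0.2×6.19) = 1.027 K/W
R_cav   = 0.15/(0.0371×0.8×6.19) = 0.8165 K/W
1/R_core = 1/R_stud + 1/R_cav → R_core = 0.4548 K/W
R_outer = 0.016/(0.172×6.19) = 0.01503 K/W
R_total = 0.4867 K/W
Q = ΔT/R_total = 32/0.4867

Q ≈ 65.7 W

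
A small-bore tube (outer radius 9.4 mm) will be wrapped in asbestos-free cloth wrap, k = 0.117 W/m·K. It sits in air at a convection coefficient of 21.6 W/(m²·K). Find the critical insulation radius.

For a cylinder r_cr = k/h = 0.117/21.6
r_cr = 5.42 mm; since the bare radius (9.4 mm) is above r_cr, any added insulation will reduce heat loss.

r_cr ≈ 5.42 mm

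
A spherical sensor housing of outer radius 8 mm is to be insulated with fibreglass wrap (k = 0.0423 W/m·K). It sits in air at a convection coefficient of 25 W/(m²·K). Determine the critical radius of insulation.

For a sphere r_cr = 2k/h = 2×0.0423/25
r_cr = 3.38 mm; since the bare radius (8 mm) is above r_cr, any added insulation will reduce heat loss.

r_cr ≈ 3.38 mm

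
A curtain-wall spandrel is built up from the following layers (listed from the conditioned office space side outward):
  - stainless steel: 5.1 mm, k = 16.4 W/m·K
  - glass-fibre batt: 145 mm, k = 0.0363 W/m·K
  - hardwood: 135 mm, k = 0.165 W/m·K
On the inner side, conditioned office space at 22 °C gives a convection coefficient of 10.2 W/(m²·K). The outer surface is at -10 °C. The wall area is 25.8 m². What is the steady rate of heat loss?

Thermal resistances in series:
R_inner film = 1/(h_i·A) = 1/(10.2×25.8) = 0.0038 K/W
R_stainless steel = L/(kA) = 0.0051/(16.4×25.8) = 1.205×10^-5 K/W
R_glass-fibre batt = L/(kA) = 0.145/(0.0363×25.8) = 0.1548 K/W
R_hardwood = L/(kA) = 0.135/(0.165×25.8) = 0.03171 K/W
R_total = 0.1903 K/W
Q = ΔT / R_total = 32 / 0.1903

Q ≈ 168 W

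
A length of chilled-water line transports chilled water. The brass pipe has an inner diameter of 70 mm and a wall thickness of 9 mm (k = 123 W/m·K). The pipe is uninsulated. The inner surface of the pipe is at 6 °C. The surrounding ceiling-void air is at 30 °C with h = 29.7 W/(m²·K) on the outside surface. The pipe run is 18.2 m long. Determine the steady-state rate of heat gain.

For a radial system each layer contributes R = ln(r_out/r_in)/(2πkL); films add R = 1/(hA).
R_brass pipe wall = ln(44/35)/(2π×123×18.2) = 1.627×10^-5 K/W
R_outer film = 1/(h_o·2πr_oL) = 1/(29.7×2π×0.044×18.2) = 0.006692 K/W
R_total = 0.006708 K/W
Q = ΔT/R_total = 24/0.006708

Q ≈ 3580 W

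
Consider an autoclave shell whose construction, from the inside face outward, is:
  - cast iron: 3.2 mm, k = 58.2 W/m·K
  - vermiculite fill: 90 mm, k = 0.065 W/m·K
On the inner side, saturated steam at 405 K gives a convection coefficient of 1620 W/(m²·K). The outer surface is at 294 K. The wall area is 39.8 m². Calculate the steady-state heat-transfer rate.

Q ≈ 3190 W

Series thermal resistances:
R_inner film = 1/(h_i·A) = 1/(1620×39.8) = 1.551×10^-5 K/W
R_cast iron = L/(kA) = 0.0032/(58.2×39.8) = 1.381×10^-6 K/W
R_vermiculite fill = L/(kA) = 0.09/(0.065×39.8) = 0.03479 K/W
R_total = 0.03481 K/W
Q = ΔT / R_total = 111 / 0.03481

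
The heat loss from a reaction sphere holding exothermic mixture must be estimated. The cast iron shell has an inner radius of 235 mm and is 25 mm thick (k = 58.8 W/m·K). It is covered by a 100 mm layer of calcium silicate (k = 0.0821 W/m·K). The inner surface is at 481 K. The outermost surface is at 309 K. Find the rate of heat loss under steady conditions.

Q ≈ 166 W

Spherical conduction: R = (1/r_in − 1/r_out)/(4πk) per layer; series-sum.
R_cast iron shell = (1/0.235 − 1/0.26)/(4π×58.8) = 5.537×10^-4 K/W
R_calcium silicate = (1/0.26 − 1/0.36)/(4π×0.0821) = 1.036 K/W
R_total = 1.036 K/W
Q = ΔT/R_total = 172/1.036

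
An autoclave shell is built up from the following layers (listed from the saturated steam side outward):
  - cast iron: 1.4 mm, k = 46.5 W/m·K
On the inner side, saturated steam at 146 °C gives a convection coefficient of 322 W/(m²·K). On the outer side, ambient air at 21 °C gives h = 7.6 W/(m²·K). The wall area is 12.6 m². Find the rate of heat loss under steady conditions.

Model the wall as resistances in series:
R_inner film = 1/(h_i·A) = 1/(322×12.6) = 2.465×10^-4 K/W
R_cast iron = L/(kA) = 0.0014/(46.5×12.6) = 2.389×10^-6 K/W
R_outer film = 1/(h_o·A) = 1/(7.6×12.6) = 0.01044 K/W
R_total = 0.01069 K/W
Q = ΔT / R_total = 125 / 0.01069

Q ≈ 11700 W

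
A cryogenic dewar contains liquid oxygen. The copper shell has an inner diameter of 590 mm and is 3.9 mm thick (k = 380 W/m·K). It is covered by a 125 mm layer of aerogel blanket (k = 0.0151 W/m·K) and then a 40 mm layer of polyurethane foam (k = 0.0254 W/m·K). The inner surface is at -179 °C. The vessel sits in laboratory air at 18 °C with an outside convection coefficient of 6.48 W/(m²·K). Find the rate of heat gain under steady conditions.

Q ≈ 33.4 W

Spherical conduction: R = (1/r_in − 1/r_out)/(4πk) per layer; series-sum.
R_copper shell = (1/0.295 − 1/0.2989)/(4π×380) = 9.262×10^-6 K/W
R_aerogel blanket = (1/0.2989 − 1/0.4239)/(4π×0.0151) = 5.199 K/W
R_polyurethane foam = (1/0.4239 − 1/0.4639)/(4π×0.0254) = 0.6373 K/W
R_outer film = 1/(h·4πr_o²) = 1/(6.48×4π×0.4639²) = 0.05706 K/W
R_total = 5.894 K/W
Q = ΔT/R_total = 197/5.894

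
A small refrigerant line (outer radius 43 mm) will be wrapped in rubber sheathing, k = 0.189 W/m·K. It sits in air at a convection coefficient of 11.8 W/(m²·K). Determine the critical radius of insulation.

For a cylinder r_cr = k/h = 0.189/11.8
r_cr = 16 mm; since the bare radius (43 mm) is above r_cr, any added insulation will reduce heat loss.

r_cr ≈ 16 mm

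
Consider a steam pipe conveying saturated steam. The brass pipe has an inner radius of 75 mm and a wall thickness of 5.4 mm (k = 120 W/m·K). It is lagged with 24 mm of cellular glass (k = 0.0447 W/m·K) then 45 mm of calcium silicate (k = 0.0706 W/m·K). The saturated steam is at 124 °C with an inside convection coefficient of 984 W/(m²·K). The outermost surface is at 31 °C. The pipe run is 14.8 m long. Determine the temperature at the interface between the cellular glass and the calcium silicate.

T ≈ 74.2 °C

Treating each annulus and film as a series resistance:
R_inner film = 1/(h_i·2πr₁L) = 1/(984×2π×0.075×14.8) = 1.457×10^-4 K/W
R_brass pipe wall = ln(80.4/75)/(2π×120×14.8) = 6.231×10^-6 K/W
R_cellular glass = ln(104.4/80.4)/(2π×0.0447×14.8) = 0.06284 K/W
R_calcium silicate = ln(149.4/104.4)/(2π×0.0706×14.8) = 0.05459 K/W
R_total = 0.1176 K/W
Q = ΔT/R_total = 93/0.1176
Q = 791 W
T_interface = T_inner − Q·ΣR(inner→interface) = 124 − 791×0.06299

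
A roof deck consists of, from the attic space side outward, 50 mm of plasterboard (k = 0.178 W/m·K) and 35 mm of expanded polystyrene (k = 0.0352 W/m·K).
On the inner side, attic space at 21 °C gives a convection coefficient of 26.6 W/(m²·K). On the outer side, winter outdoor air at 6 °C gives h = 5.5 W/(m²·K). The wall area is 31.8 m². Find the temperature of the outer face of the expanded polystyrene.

T ≈ 7.82 °C

Thermal resistances in series:
R_inner film = 1/(h_i·A) = 1/(26.6×31.8) = 0.001182 K/W
R_plasterboard = L/(kA) = 0.05/(0.178×31.8) = 0.008833 K/W
R_expanded polystyrene = L/(kA) = 0.035/(0.0352×31.8) = 0.03127 K/W
R_outer film = 1/(h_o·A) = 1/(5.5×31.8) = 0.005718 K/W
R_total = 0.047 K/W;  Q = ΔT/R_total = 15/0.047 = 319.1 W
T_interface = T_inner − Q·ΣR(inner→interface) = 21 − 319×0.04128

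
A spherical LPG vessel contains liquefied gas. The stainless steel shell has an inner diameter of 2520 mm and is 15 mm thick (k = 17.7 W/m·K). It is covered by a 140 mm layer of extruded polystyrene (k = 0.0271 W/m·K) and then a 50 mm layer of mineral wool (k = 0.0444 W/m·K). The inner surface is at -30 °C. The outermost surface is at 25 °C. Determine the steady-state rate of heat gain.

Q ≈ 203 W

Spherical conduction: R = (1/r_in − 1/r_out)/(4πk) per layer; series-sum.
R_stainless steel shell = (1/1.26 − 1/1.275)/(4π×17.7) = 4.198×10^-5 K/W
R_extruded polystyrene = (1/1.275 − 1/1.415)/(4π×0.0271) = 0.2279 K/W
R_mineral wool = (1/1.415 − 1/1.465)/(4π×0.0444) = 0.04323 K/W
R_total = 0.2711 K/W
Q = ΔT/R_total = 55/0.2711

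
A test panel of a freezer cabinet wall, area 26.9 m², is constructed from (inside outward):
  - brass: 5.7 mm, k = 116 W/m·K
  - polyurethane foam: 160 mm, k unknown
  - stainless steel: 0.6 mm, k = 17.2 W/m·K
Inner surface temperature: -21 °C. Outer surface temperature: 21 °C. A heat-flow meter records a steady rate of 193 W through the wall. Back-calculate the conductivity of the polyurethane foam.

Series thermal resistances:
R_brass = L/(kA) = 0.0057/(116×26.9) = 1.827×10^-6 K/W
R_stainless steel = L/(kA) = 0.0006/(17.2×26.9) = 1.297×10^-6 K/W
Sum of known resistances R_other = 3.123×10^-6 K/W
Total R = ΔT/Q = 42/193 = 0.2176 K/W
R_polyurethane foam = R_total − R_other = 0.2176 K/W
k = L/(R·A) = 0.16/(0.2176×26.9)

k ≈ 0.0273 W/(m·K)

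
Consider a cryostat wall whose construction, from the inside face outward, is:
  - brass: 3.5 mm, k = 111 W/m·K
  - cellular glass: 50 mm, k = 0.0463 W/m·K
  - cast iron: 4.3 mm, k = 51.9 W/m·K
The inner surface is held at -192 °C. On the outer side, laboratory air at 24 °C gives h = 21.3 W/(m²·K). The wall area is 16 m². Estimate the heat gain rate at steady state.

Q ≈ 3070 W

Series thermal resistances:
R_brass = L/(kA) = 0.0035/(111×16) = 1.971×10^-6 K/W
R_cellular glass = L/(kA) = 0.05/(0.0463×16) = 0.06749 K/W
R_cast iron = L/(kA) = 0.0043/(51.9×16) = 5.178×10^-6 K/W
R_outer film = 1/(h_o·A) = 1/(21.3×16) = 0.002934 K/W
R_total = 0.07044 K/W
Q = ΔT / R_total = 216 / 0.07044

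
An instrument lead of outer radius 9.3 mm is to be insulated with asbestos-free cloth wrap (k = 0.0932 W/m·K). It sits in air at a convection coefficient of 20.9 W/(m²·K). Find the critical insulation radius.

For a cylinder r_cr = k/h = 0.0932/20.9
r_cr = 4.46 mm; since the bare radius (9.3 mm) is above r_cr, any added insulation will reduce heat loss.

r_cr ≈ 4.46 mm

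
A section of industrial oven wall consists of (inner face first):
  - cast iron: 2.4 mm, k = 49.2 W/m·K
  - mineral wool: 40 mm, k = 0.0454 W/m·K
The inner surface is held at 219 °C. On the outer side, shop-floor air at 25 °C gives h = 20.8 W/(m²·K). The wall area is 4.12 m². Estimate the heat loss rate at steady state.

Thermal resistances in series:
R_cast iron = L/(kA) = 0.0024/(49.2×4.12) = 1.184×10^-5 K/W
R_mineral wool = L/(kA) = 0.04/(0.0454×4.12) = 0.2138 K/W
R_outer film = 1/(h_o·A) = 1/(20.8×4.12) = 0.01167 K/W
R_total = 0.2255 K/W
Q = ΔT / R_total = 194 / 0.2255

Q ≈ 860 W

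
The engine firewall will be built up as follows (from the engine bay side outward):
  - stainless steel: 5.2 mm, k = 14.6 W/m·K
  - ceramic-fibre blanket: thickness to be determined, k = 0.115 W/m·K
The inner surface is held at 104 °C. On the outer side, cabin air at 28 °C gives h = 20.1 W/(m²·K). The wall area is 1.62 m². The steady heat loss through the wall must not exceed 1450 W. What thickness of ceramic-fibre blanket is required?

Model the wall as resistances in series:
R_stainless steel = L/(kA) = 0.0052/(14.6×1.62) = 2.199×10^-4 K/W
R_outer film = 1/(h_o·A) = 1/(20.1×1.62) = 0.03071 K/W
Sum of the known resistances R_other = 0.03093 K/W
Required total resistance R_tot = ΔT/Q_allow = 76/1450 = 0.05241 K/W
R_ceramic-fibre blanket = R_tot − R_other = 0.02148 K/W
L = R·k·A = 0.02148×0.115×1.62

L ≈ 4 mm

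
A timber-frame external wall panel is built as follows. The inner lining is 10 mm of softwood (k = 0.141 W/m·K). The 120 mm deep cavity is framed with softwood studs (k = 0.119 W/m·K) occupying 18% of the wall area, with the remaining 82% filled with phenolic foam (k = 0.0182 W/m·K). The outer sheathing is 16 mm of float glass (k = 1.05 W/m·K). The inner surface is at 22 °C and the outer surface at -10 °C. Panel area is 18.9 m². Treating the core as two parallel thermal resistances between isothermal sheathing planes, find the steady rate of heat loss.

Sheathing layers in series; stud and cavity paths in parallel between them.
R_inner = 0.01/(0.141×18.9) = 0.003752 K/W
R_stud  = 0.12/(0.119×0.18×18.9) = 0.2964 K/W
R_cav   = 0.12/(0.0182×0.82×18.9) = 0.4254 K/W
1/R_core = 1/R_stud + 1/R_cav → R_core = 0.1747 K/W
R_outer = 0.016/(1.05×18.9) = 8.062×10^-4 K/W
R_total = 0.1793 K/W
Q = ΔT/R_total = 32/0.1793

Q ≈ 179 W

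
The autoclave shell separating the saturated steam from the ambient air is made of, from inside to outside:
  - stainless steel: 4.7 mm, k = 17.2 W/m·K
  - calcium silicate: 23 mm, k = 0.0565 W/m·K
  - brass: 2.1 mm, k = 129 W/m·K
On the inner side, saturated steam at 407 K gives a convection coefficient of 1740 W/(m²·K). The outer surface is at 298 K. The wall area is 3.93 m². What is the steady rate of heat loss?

Series thermal resistances:
R_inner film = 1/(h_i·A) = 1/(1740×3.93) = 1.462×10^-4 K/W
R_stainless steel = L/(kA) = 0.0047/(17.2×3.93) = 6.953×10^-5 K/W
R_calcium silicate = L/(kA) = 0.023/(0.0565×3.93) = 0.1036 K/W
R_brass = L/(kA) = 0.0021/(129×3.93) = 4.142×10^-6 K/W
R_total = 0.1038 K/W
Q = ΔT / R_total = 109 / 0.1038

Q ≈ 1050 W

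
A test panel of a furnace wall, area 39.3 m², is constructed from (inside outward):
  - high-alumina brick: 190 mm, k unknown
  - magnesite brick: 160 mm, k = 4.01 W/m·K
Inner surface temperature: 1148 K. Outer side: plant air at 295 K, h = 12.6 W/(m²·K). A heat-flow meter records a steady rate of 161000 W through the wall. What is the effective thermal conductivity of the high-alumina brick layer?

Thermal resistances in series:
R_magnesite brick = L/(kA) = 0.16/(4.01×39.3) = 0.001015 K/W
R_outer film = 1/(h_o·A) = 1/(12.6×39.3) = 0.002019 K/W
Sum of known resistances R_other = 0.003035 K/W
Total R = ΔT/Q = 853/161000 = 0.005298 K/W
R_high-alumina brick = R_total − R_other = 0.002263 K/W
k = L/(R·A) = 0.19/(0.002263×39.3)

k ≈ 2.14 W/(m·K)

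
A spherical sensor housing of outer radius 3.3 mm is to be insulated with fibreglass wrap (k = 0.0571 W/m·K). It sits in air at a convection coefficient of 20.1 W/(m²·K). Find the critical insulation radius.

For a sphere r_cr = 2k/h = 2×0.0571/20.1
r_cr = 5.68 mm; since the bare radius (3.3 mm) is below r_cr, adding a thin layer of insulation will *increase* heat loss.

r_cr ≈ 5.68 mm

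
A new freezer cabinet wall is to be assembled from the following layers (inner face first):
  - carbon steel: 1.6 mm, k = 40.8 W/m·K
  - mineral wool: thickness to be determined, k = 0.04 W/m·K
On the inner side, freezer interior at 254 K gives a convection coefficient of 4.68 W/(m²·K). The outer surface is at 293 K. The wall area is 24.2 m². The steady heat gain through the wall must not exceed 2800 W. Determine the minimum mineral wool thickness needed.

L ≈ 4.93 mm

Treating each layer as a thermal resistance in series:
R_inner film = 1/(h_i·A) = 1/(4.68×24.2) = 0.00883 K/W
R_carbon steel = L/(kA) = 0.0016/(40.8×24.2) = 1.62×10^-6 K/W
Sum of the known resistances R_other = 0.008831 K/W
Required total resistance R_tot = ΔT/Q_allow = 39/2800 = 0.01393 K/W
R_mineral wool = R_tot − R_other = 0.005097 K/W
L = R·k·A = 0.005097×0.04×24.2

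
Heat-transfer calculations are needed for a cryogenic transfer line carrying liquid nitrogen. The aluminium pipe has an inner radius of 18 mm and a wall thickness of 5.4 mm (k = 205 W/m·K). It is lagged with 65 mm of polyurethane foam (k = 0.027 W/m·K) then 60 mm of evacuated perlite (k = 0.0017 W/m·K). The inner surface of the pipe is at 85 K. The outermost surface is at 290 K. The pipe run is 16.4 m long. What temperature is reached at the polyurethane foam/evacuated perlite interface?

Cylindrical conduction, so R = ln(r₂/r₁)/(2πkL) per layer, in series:
R_aluminium pipe wall = ln(23.4/18)/(2π×205×16.4) = 1.242×10^-5 K/W
R_polyurethane foam = ln(88.4/23.4)/(2π×0.027×16.4) = 0.4777 K/W
R_evacuated perlite = ln(148.4/88.4)/(2π×0.0017×16.4) = 2.957 K/W
R_total = 3.435 K/W
Q = ΔT/R_total = 205/3.435
Q = 59.7 W
T_interface = T_inner + Q·ΣR(inner→interface) = 85 + 59.7×0.4777

T ≈ 114 K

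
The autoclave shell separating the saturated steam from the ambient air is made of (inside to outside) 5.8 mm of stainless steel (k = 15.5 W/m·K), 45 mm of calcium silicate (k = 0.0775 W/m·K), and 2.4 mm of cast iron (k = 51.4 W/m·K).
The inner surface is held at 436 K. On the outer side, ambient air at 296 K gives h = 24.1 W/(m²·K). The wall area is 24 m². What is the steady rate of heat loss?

Q ≈ 5400 W

Model the wall as resistances in series:
R_stainless steel = L/(kA) = 0.0058/(15.5×24) = 1.559×10^-5 K/W
R_calcium silicate = L/(kA) = 0.045/(0.0775×24) = 0.02419 K/W
R_cast iron = L/(kA) = 0.0024/(51.4×24) = 1.946×10^-6 K/W
R_outer film = 1/(h_o·A) = 1/(24.1×24) = 0.001729 K/W
R_total = 0.02594 K/W
Q = ΔT / R_total = 140 / 0.02594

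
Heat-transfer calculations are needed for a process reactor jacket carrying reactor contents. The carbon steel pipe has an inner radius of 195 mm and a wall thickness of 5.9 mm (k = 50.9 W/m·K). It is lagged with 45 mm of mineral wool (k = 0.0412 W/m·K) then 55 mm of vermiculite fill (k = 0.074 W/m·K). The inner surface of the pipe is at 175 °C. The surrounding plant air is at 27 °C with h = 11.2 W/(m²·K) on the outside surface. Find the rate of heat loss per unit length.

q′ ≈ 117 W/m

Treating each annulus and film as a series resistance:
R_carbon steel pipe wall = ln(200.9/195)/(2π×50.9×1) = 9.32×10^-5 K/W
R_mineral wool = ln(245.9/200.9)/(2π×0.0412×1) = 0.7808 K/W
R_vermiculite fill = ln(300.9/245.9)/(2π×0.074×1) = 0.4341 K/W
R_outer film = 1/(h_o·2πr_oL) = 1/(11.2×2π×0.3009×1) = 0.04723 K/W
R_total = 1.262 K/W
Q = ΔT/R_total = 148/1.262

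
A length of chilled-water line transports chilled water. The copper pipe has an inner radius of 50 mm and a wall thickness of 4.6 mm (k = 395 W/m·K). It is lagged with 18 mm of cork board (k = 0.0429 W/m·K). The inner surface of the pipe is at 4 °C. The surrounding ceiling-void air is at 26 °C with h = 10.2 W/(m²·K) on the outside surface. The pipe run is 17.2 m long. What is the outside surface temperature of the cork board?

T ≈ 22.3 °C

Treating each annulus and film as a series resistance:
R_copper pipe wall = ln(54.6/50)/(2π×395×17.2) = 2.062×10^-6 K/W
R_cork board = ln(72.6/54.6)/(2π×0.0429×17.2) = 0.06146 K/W
R_outer film = 1/(h_o·2πr_oL) = 1/(10.2×2π×0.0726×17.2) = 0.0125 K/W
R_total = 0.07395 K/W
Q = ΔT/R_total = 22/0.07395
Q = 297 W
T_interface = T_inner + Q·ΣR(inner→interface) = 4 + 297×0.06146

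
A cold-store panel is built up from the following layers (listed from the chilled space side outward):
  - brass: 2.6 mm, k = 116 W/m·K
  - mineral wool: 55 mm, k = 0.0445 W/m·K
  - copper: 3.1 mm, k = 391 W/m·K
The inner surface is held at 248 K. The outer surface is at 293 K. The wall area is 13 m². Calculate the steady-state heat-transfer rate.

Using the resistance-network approach (series):
R_brass = L/(kA) = 0.0026/(116×13) = 1.724×10^-6 K/W
R_mineral wool = L/(kA) = 0.055/(0.0445×13) = 0.09507 K/W
R_copper = L/(kA) = 0.0031/(391×13) = 6.099×10^-7 K/W
R_total = 0.09508 K/W
Q = ΔT / R_total = 45 / 0.09508

Q ≈ 473 W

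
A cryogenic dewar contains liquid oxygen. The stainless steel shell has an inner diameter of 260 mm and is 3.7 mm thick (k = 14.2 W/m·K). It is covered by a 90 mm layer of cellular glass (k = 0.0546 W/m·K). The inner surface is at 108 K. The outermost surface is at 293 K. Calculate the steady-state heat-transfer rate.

Radial (spherical) resistances in series:
R_stainless steel shell = (1/0.13 − 1/0.1337)/(4π×14.2) = 0.001193 K/W
R_cellular glass = (1/0.1337 − 1/0.2237)/(4π×0.0546) = 4.386 K/W
R_total = 4.387 K/W
Q = ΔT/R_total = 185/4.387

Q ≈ 42.2 W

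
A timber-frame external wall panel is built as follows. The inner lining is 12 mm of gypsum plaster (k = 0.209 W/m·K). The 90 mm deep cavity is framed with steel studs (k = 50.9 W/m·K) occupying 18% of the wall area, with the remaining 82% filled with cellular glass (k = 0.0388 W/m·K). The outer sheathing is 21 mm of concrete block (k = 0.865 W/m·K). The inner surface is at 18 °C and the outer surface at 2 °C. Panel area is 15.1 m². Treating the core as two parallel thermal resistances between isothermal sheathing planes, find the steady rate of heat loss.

Q ≈ 2640 W

Sheathing layers in series; stud and cavity paths in parallel between them.
R_inner = 0.012/(0.209×15.1) = 0.003802 K/W
R_stud  = 0.09/(50.9×0.18×15.1) = 6.505×10^-4 K/W
R_cav   = 0.09/(0.0388×0.82×15.1) = 0.1873 K/W
1/R_core = 1/R_stud + 1/R_cav → R_core = 6.483×10^-4 K/W
R_outer = 0.021/(0.865×15.1) = 0.001608 K/W
R_total = 0.006058 K/W
Q = ΔT/R_total = 16/0.006058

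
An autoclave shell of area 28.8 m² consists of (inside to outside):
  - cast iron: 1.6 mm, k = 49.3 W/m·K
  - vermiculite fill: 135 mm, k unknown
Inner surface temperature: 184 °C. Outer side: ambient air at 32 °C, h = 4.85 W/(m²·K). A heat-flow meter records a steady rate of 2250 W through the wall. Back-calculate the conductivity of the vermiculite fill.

Series thermal resistances:
R_cast iron = L/(kA) = 0.0016/(49.3×28.8) = 1.127×10^-6 K/W
R_outer film = 1/(h_o·A) = 1/(4.85×28.8) = 0.007159 K/W
Sum of known resistances R_other = 0.00716 K/W
Total R = ΔT/Q = 152/2250 = 0.06756 K/W
R_vermiculite fill = R_total − R_other = 0.0604 K/W
k = L/(R·A) = 0.135/(0.0604×28.8)

k ≈ 0.0776 W/(m·K)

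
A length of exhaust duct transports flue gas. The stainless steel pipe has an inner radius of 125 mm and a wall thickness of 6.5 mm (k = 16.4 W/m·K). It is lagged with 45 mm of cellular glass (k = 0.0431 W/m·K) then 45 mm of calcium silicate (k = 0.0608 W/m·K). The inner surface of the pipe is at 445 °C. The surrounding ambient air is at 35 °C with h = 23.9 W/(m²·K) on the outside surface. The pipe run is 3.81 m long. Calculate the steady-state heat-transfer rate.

Per-layer cylindrical resistances, series-summed:
R_stainless steel pipe wall = ln(131.5/125)/(2π×16.4×3.81) = 1.291×10^-4 K/W
R_cellular glass = ln(176.5/131.5)/(2π×0.0431×3.81) = 0.2853 K/W
R_calcium silicate = ln(221.5/176.5)/(2π×0.0608×3.81) = 0.156 K/W
R_outer film = 1/(h_o·2πr_oL) = 1/(23.9×2π×0.2215×3.81) = 0.007891 K/W
R_total = 0.4493 K/W
Q = ΔT/R_total = 410/0.4493

Q ≈ 913 W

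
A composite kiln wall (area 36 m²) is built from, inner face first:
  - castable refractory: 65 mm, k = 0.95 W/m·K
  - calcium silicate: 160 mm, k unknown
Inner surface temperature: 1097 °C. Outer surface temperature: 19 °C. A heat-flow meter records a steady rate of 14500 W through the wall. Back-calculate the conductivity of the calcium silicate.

Model the wall as resistances in series:
R_castable refractory = L/(kA) = 0.065/(0.95×36) = 0.001901 K/W
Sum of known resistances R_other = 0.001901 K/W
Total R = ΔT/Q = 1078/14500 = 0.07434 K/W
R_calcium silicate = R_total − R_other = 0.07244 K/W
k = L/(R·A) = 0.16/(0.07244×36)

k ≈ 0.0613 W/(m·K)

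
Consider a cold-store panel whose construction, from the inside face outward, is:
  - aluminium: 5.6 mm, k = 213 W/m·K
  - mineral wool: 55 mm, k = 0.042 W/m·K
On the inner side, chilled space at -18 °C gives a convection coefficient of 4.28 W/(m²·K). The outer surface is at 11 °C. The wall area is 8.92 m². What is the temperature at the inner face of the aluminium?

T ≈ -13.6 °C

Series thermal resistances:
R_inner film = 1/(h_i·A) = 1/(4.28×8.92) = 0.02619 K/W
R_aluminium = L/(kA) = 0.0056/(213×8.92) = 2.947×10^-6 K/W
R_mineral wool = L/(kA) = 0.055/(0.042×8.92) = 0.1468 K/W
R_total = 0.173 K/W;  Q = ΔT/R_total = 29/0.173 = 167.6 W
T_interface = T_inner + Q·ΣR(inner→interface) = -18 + 168×0.02619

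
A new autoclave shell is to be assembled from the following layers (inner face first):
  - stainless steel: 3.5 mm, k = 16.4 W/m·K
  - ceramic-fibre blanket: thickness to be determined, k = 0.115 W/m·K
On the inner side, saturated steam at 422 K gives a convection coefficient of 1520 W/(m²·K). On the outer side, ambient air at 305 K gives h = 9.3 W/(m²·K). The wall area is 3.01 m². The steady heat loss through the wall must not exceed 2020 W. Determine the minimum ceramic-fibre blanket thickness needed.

Thermal resistances in series:
R_inner film = 1/(h_i·A) = 1/(1520×3.01) = 2.186×10^-4 K/W
R_stainless steel = L/(kA) = 0.0035/(16.4×3.01) = 7.09×10^-5 K/W
R_outer film = 1/(h_o·A) = 1/(9.3×3.01) = 0.03572 K/W
Sum of the known resistances R_other = 0.03601 K/W
Required total resistance R_tot = ΔT/Q_allow = 117/2020 = 0.05792 K/W
R_ceramic-fibre blanket = R_tot − R_other = 0.02191 K/W
L = R·k·A = 0.02191×0.115×3.01

L ≈ 7.58 mm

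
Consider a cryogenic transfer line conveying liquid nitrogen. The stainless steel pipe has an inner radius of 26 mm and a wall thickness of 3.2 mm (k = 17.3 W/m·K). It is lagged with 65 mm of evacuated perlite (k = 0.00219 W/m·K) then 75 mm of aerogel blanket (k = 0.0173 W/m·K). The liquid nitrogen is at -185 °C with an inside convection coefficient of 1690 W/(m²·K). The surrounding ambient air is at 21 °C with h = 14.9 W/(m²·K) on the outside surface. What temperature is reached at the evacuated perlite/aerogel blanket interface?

Cylindrical conduction, so R = ln(r₂/r₁)/(2πkL) per layer, in series:
R_inner film = 1/(h_i·2πr₁L) = 1/(1690×2π×0.026×1) = 0.003622 K/W
R_stainless steel pipe wall = ln(29.2/26)/(2π×17.3×1) = 0.001068 K/W
R_evacuated perlite = ln(94.2/29.2)/(2π×0.00219×1) = 85.12 K/W
R_aerogel blanket = ln(169.2/94.2)/(2π×0.0173×1) = 5.388 K/W
R_outer film = 1/(h_o·2πr_oL) = 1/(14.9×2π×0.1692×1) = 0.06313 K/W
R_total = 90.57 K/W
Q = ΔT/R_total = 206/90.57
Q = 2.27 W/m
T_interface = T_inner + Q·ΣR(inner→interface) = -185 + 2.27×85.12

T ≈ 8.6 °C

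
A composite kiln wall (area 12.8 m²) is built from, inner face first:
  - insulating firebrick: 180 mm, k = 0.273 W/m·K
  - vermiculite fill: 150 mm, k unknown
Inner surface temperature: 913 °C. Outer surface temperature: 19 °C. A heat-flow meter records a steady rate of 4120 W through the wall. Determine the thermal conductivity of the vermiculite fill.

Treating each layer as a thermal resistance in series:
R_insulating firebrick = L/(kA) = 0.18/(0.273×12.8) = 0.05151 K/W
Sum of known resistances R_other = 0.05151 K/W
Total R = ΔT/Q = 894/4120 = 0.217 K/W
R_vermiculite fill = R_total − R_other = 0.1655 K/W
k = L/(R·A) = 0.15/(0.1655×12.8)

k ≈ 0.0708 W/(m·K)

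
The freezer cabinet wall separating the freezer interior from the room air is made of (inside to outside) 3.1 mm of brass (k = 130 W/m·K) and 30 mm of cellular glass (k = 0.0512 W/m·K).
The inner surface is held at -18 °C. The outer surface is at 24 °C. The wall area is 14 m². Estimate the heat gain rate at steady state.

Q ≈ 1000 W

Model the wall as resistances in series:
R_brass = L/(kA) = 0.0031/(130×14) = 1.703×10^-6 K/W
R_cellular glass = L/(kA) = 0.03/(0.0512×14) = 0.04185 K/W
R_total = 0.04185 K/W
Q = ΔT / R_total = 42 / 0.04185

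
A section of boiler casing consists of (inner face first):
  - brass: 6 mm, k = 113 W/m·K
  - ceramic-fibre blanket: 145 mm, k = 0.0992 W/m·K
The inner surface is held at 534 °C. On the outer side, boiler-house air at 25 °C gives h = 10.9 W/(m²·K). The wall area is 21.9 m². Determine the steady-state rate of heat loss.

Q ≈ 7180 W

Treating each layer as a thermal resistance in series:
R_brass = L/(kA) = 0.006/(113×21.9) = 2.425×10^-6 K/W
R_ceramic-fibre blanket = L/(kA) = 0.145/(0.0992×21.9) = 0.06674 K/W
R_outer film = 1/(h_o·A) = 1/(10.9×21.9) = 0.004189 K/W
R_total = 0.07094 K/W
Q = ΔT / R_total = 509 / 0.07094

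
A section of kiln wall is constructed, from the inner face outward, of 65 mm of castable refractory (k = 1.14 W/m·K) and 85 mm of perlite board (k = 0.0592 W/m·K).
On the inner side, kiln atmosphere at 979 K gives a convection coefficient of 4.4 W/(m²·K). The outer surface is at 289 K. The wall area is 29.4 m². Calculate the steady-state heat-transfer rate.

Q ≈ 11800 W

Treating each layer as a thermal resistance in series:
R_inner film = 1/(h_i·A) = 1/(4.4×29.4) = 0.00773 K/W
R_castable refractory = L/(kA) = 0.065/(1.14×29.4) = 0.001939 K/W
R_perlite board = L/(kA) = 0.085/(0.0592×29.4) = 0.04884 K/W
R_total = 0.05851 K/W
Q = ΔT / R_total = 690 / 0.05851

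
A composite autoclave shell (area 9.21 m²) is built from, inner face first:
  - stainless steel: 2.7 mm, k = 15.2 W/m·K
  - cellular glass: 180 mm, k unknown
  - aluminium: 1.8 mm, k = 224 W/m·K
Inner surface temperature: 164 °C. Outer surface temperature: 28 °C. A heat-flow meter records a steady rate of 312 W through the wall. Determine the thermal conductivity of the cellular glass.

k ≈ 0.0448 W/(m·K)

Series thermal resistances:
R_stainless steel = L/(kA) = 0.0027/(15.2×9.21) = 1.929×10^-5 K/W
R_aluminium = L/(kA) = 0.0018/(224×9.21) = 8.725×10^-7 K/W
Sum of known resistances R_other = 2.016×10^-5 K/W
Total R = ΔT/Q = 136/312 = 0.4359 K/W
R_cellular glass = R_total − R_other = 0.4359 K/W
k = L/(R·A) = 0.18/(0.4359×9.21)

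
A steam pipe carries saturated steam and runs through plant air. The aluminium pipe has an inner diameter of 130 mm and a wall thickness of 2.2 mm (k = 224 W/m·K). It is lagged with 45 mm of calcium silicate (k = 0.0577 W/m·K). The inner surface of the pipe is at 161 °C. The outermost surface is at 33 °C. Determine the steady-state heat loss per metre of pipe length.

Per-layer cylindrical resistances, series-summed:
R_aluminium pipe wall = ln(67.2/65)/(2π×224×1) = 2.365×10^-5 K/W
R_calcium silicate = ln(112.2/67.2)/(2π×0.0577×1) = 1.414 K/W
R_total = 1.414 K/W
Q = ΔT/R_total = 128/1.414

q′ ≈ 90.5 W/m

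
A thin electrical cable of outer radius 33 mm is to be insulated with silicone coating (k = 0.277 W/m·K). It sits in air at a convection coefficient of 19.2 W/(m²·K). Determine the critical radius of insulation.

For a cylinder r_cr = k/h = 0.277/19.2
r_cr = 14.4 mm; since the bare radius (33 mm) is above r_cr, any added insulation will reduce heat loss.

r_cr ≈ 14.4 mm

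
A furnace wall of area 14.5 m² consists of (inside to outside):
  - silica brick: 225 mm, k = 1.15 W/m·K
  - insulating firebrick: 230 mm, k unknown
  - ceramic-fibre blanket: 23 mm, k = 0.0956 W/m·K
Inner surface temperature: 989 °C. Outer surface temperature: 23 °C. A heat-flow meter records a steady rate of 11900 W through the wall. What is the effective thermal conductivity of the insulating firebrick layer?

Series thermal resistances:
R_silica brick = L/(kA) = 0.225/(1.15×14.5) = 0.01349 K/W
R_ceramic-fibre blanket = L/(kA) = 0.023/(0.0956×14.5) = 0.01659 K/W
Sum of known resistances R_other = 0.03009 K/W
Total R = ΔT/Q = 966/11900 = 0.08118 K/W
R_insulating firebrick = R_total − R_other = 0.05109 K/W
k = L/(R·A) = 0.23/(0.05109×14.5)

k ≈ 0.31 W/(m·K)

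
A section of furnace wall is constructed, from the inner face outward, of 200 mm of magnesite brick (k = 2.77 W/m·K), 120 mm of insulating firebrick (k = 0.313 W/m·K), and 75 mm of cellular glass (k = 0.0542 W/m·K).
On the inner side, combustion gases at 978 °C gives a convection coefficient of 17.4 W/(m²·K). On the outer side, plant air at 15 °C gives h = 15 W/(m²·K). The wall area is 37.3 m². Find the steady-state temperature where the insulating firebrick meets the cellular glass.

Model the wall as resistances in series:
R_inner film = 1/(h_i·A) = 1/(17.4×37.3) = 0.001541 K/W
R_magnesite brick = L/(kA) = 0.2/(2.77×37.3) = 0.001936 K/W
R_insulating firebrick = L/(kA) = 0.12/(0.313×37.3) = 0.01028 K/W
R_cellular glass = L/(kA) = 0.075/(0.0542×37.3) = 0.0371 K/W
R_outer film = 1/(h_o·A) = 1/(15×37.3) = 0.001787 K/W
R_total = 0.05264 K/W;  Q = ΔT/R_total = 963/0.05264 = 18290 W
T_interface = T_inner − Q·ΣR(inner→interface) = 978 − 18300×0.01375

T ≈ 726 °C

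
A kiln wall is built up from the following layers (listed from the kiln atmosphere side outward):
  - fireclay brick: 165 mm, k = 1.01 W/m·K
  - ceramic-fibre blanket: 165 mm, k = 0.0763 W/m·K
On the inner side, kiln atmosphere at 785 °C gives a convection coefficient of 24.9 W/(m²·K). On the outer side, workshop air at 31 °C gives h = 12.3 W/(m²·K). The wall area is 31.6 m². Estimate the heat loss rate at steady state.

Model the wall as resistances in series:
R_inner film = 1/(h_i·A) = 1/(24.9×31.6) = 0.001271 K/W
R_fireclay brick = L/(kA) = 0.165/(1.01×31.6) = 0.00517 K/W
R_ceramic-fibre blanket = L/(kA) = 0.165/(0.0763×31.6) = 0.06843 K/W
R_outer film = 1/(h_o·A) = 1/(12.3×31.6) = 0.002573 K/W
R_total = 0.07745 K/W
Q = ΔT / R_total = 754 / 0.07745

Q ≈ 9740 W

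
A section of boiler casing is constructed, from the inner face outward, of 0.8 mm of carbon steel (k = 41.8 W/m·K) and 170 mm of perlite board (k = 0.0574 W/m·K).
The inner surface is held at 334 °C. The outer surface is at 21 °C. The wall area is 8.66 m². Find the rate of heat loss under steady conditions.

Q ≈ 915 W

Thermal resistances in series:
R_carbon steel = L/(kA) = 0.0008/(41.8×8.66) = 2.21×10^-6 K/W
R_perlite board = L/(kA) = 0.17/(0.0574×8.66) = 0.342 K/W
R_total = 0.342 K/W
Q = ΔT / R_total = 313 / 0.342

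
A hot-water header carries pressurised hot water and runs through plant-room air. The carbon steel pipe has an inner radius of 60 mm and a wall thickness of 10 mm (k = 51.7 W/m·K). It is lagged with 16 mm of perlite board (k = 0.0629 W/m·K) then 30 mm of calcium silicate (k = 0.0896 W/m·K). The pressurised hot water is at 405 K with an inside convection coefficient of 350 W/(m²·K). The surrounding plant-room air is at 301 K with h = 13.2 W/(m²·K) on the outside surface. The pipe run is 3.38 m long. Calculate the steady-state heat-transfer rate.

Cylindrical conduction, so R = ln(r₂/r₁)/(2πkL) per layer, in series:
R_inner film = 1/(h_i·2πr₁L) = 1/(350×2π×0.06×3.38) = 0.002242 K/W
R_carbon steel pipe wall = ln(70/60)/(2π×51.7×3.38) = 1.404×10^-4 K/W
R_perlite board = ln(86/70)/(2π×0.0629×3.38) = 0.1541 K/W
R_calcium silicate = ln(116/86)/(2π×0.0896×3.38) = 0.1573 K/W
R_outer film = 1/(h_o·2πr_oL) = 1/(13.2×2π×0.116×3.38) = 0.03075 K/W
R_total = 0.3445 K/W
Q = ΔT/R_total = 104/0.3445

Q ≈ 302 W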